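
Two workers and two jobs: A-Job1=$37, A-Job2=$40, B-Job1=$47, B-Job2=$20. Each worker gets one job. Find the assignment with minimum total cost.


Option 1: A->1 + B->2 = $37 + $20 = $57
Option 2: A->2 + B->1 = $40 + $47 = $87
Min cost = min($57, $87) = $57

$57


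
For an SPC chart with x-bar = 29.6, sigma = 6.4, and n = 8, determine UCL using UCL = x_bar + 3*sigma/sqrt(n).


UCL = 29.6 + 3 * 6.4 / sqrt(8)

36.39


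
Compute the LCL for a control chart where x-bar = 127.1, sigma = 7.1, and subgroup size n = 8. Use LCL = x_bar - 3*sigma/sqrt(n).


LCL = 127.1 - 3 * 7.1 / sqrt(8)

119.57


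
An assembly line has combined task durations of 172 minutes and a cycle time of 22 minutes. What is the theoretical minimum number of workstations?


Formula: N_min = ceil(Sum of Task Times / Cycle Time)
N_min = ceil(172 min / 22 min) = ceil(7.8182)
N_min = 8 stations

8


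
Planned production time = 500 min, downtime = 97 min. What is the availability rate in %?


Formula: Availability = (Planned Time - Downtime) / Planned Time * 100
Uptime = 500 - 97 = 403 min
Availability = 403 / 500 * 100 = 80.6%

80.6%


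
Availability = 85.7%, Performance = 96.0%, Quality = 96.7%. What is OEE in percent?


Formula: OEE = Availability * Performance * Quality / 10000
A * P = 85.7% * 96.0% / 100 = 82.27%
OEE = 82.27% * 96.7% / 100 = 79.6%

79.6%


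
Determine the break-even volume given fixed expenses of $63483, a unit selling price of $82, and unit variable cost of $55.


Formula: BEQ = Fixed Costs / (Price - Variable Cost)
Contribution margin = $82 - $55 = $27/unit
BEQ = ceil($63483 / $27/unit) = ceil(2351.22) = 2352 units

2352 units


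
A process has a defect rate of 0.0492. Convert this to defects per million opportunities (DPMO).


DPMO = defect_rate * 1000000 = 0.0492 * 1000000

49200


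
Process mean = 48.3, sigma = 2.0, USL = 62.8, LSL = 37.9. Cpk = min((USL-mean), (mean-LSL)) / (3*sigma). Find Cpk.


Cpu = (62.8 - 48.3) / (3 * 2.0) = 2.42
Cpl = (48.3 - 37.9) / (3 * 2.0) = 1.73
Cpk = min(2.42, 1.73) = 1.73

1.73


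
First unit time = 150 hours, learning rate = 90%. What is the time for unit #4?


Formula: T_n = T_1 * (learning_rate)^(log2(n)) where learning_rate = rate/100
Doublings = log2(4) = 2
T_n = 150 * 0.9^2
T_n = 150 * 0.81 = 121.5 hours

121.5 hours


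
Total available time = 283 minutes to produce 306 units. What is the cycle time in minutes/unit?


Formula: CT = Available Time / Number of Units
CT = 283 min / 306 units
CT = 0.92 min/unit

0.92 min/unit


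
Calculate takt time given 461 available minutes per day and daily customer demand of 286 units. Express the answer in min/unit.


Formula: Takt Time = Available Production Time / Customer Demand
Takt = 461 min/day / 286 units/day
Takt = 1.61 min/unit

1.61 min/unit


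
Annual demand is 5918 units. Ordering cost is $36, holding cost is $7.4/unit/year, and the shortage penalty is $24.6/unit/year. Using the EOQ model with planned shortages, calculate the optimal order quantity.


Formula: EOQ* = sqrt(2DS/H) * sqrt((H+P)/P)
Base EOQ = sqrt(2*5918*36/7.4) = 239.96 units
Correction = sqrt((7.4+24.6)/24.6) = 1.14053
EOQ* = 239.96 * 1.14053 = 273.7 units

273.7 units


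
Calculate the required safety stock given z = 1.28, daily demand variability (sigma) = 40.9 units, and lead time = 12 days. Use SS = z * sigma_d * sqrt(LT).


Formula: SS = z * sigma_d * sqrt(LT)
sqrt(LT) = sqrt(12) = 3.4641
SS = 1.28 * 40.9 * 3.4641
SS = 181.4 units

181.4 units


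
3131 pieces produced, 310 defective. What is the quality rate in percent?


Formula: Quality Rate = Good Pieces / Total Pieces * 100
Good pieces = 3131 - 310 = 2821
QR = 2821 / 3131 * 100 = 90.1%

90.1%


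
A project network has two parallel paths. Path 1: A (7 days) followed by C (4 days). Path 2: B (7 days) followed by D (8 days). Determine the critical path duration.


Path 1 = 7 + 4 = 11 days
Path 2 = 7 + 8 = 15 days
Duration = max(11, 15) = 15 days

15 days


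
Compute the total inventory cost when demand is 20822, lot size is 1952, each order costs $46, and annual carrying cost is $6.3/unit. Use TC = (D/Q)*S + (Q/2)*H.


TC = 20822/1952 * 46 + 1952/2 * 6.3

$6639.48


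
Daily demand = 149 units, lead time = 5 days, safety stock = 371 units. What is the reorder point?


Formula: ROP = (Daily Demand * Lead Time) + Safety Stock
Demand during lead time = 149 * 5 = 745 units
ROP = 745 + 371 = 1116 units

1116 units


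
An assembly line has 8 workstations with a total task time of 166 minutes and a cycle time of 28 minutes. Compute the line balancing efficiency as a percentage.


Formula: Efficiency = Sum of Task Times / (N_stations * CT) * 100
Total station capacity = 8 stations * 28 min = 224 min
Efficiency = 166 / 224 * 100 = 74.1%

74.1%


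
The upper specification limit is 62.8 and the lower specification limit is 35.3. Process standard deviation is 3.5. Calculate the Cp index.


Cp = (62.8 - 35.3) / (6 * 3.5)

1.31


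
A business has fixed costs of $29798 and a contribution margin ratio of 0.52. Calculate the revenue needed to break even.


Formula: BER = Fixed Costs / Contribution Margin Ratio
BER = $29798 / 0.52
BER = $57303.85 (to the nearest cent)

$57303.85


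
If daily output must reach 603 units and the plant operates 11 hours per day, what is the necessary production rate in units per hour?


Formula: Production Rate = Daily Demand / Available Hours
Rate = 603 units/day / 11 hours/day
Rate = 54.8 units/hour

54.8 units/hour


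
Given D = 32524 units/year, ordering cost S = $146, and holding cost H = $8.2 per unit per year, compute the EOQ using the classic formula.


Formula: EOQ = sqrt(2 * D * S / H)
Numerator: 2 * 32524 * 146 = 9497008
2DS/H = 9497008 / 8.2 = 1158171.7
EOQ = sqrt(1158171.7) = 1076.2 units

1076.2 units


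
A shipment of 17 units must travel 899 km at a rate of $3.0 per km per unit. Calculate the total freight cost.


TC = dist * cost * units = 899 * 3.0 * 17 = $45849.00

$45849.00


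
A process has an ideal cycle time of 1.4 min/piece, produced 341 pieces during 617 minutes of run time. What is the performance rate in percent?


Formula: Performance = (Ideal CT * Total Count) / Run Time * 100
Ideal output time = 1.4 * 341 = 477.4 min
Performance = 477.4 / 617 * 100 = 77.4%

77.4%


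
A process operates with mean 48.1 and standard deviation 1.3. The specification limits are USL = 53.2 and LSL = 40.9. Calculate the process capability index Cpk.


Cpu = (53.2 - 48.1) / (3 * 1.3) = 1.31
Cpl = (48.1 - 40.9) / (3 * 1.3) = 1.85
Cpk = min(1.31, 1.85) = 1.31

1.31


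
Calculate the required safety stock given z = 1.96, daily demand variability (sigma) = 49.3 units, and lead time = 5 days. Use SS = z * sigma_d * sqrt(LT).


Formula: SS = z * sigma_d * sqrt(LT)
sqrt(LT) = sqrt(5) = 2.2361
SS = 1.96 * 49.3 * 2.2361
SS = 216.1 units

216.1 units


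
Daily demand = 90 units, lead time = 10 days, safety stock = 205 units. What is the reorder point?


Formula: ROP = (Daily Demand * Lead Time) + Safety Stock
Demand during lead time = 90 * 10 = 900 units
ROP = 900 + 205 = 1105 units

1105 units


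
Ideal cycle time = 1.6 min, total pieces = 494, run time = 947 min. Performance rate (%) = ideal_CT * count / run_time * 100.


Formula: Performance = (Ideal CT * Total Count) / Run Time * 100
Ideal output time = 1.6 * 494 = 790.4 min
Performance = 790.4 / 947 * 100 = 83.5%

83.5%


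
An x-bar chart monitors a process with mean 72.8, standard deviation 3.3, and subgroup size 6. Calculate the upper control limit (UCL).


UCL = 72.8 + 3 * 3.3 / sqrt(6)

76.84


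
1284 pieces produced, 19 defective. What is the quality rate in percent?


Formula: Quality Rate = Good Pieces / Total Pieces * 100
Good pieces = 1284 - 19 = 1265
QR = 1265 / 1284 * 100 = 98.5%

98.5%


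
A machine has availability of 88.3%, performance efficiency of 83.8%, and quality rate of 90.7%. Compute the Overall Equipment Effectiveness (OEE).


Formula: OEE = Availability * Performance * Quality / 10000
A * P = 88.3% * 83.8% / 100 = 74.0%
OEE = 74.0% * 90.7% / 100 = 67.1%

67.1%


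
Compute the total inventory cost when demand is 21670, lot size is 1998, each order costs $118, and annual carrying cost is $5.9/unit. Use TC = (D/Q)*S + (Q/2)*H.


TC = 21670/1998 * 118 + 1998/2 * 5.9

$7173.91


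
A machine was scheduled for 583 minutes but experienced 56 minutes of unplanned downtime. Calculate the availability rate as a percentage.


Formula: Availability = (Planned Time - Downtime) / Planned Time * 100
Uptime = 583 - 56 = 527 min
Availability = 527 / 583 * 100 = 90.4%

90.4%


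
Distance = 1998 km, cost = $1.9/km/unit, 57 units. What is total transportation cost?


TC = dist * cost * units = 1998 * 1.9 * 57 = $216383.40

$216383.40


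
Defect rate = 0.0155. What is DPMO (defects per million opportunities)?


DPMO = defect_rate * 1000000 = 0.0155 * 1000000

15500


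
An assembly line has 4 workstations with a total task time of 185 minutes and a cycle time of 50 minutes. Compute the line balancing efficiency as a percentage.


Formula: Efficiency = Sum of Task Times / (N_stations * CT) * 100
Total station capacity = 4 stations * 50 min = 200 min
Efficiency = 185 / 200 * 100 = 92.5%

92.5%


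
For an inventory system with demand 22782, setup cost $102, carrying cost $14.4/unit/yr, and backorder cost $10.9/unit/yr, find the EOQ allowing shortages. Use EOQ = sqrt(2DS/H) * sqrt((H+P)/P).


Formula: EOQ* = sqrt(2DS/H) * sqrt((H+P)/P)
Base EOQ = sqrt(2*22782*102/14.4) = 568.11 units
Correction = sqrt((14.4+10.9)/10.9) = 1.52352
EOQ* = 568.11 * 1.52352 = 865.5 units

865.5 units


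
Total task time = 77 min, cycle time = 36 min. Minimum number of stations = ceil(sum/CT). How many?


Formula: N_min = ceil(Sum of Task Times / Cycle Time)
N_min = ceil(77 min / 36 min) = ceil(2.1389)
N_min = 3 stations

3


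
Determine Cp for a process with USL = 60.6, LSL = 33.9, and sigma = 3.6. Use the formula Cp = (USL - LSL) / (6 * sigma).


Cp = (60.6 - 33.9) / (6 * 3.6)

1.24


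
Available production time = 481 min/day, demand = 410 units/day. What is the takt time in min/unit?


Formula: Takt Time = Available Production Time / Customer Demand
Takt = 481 min/day / 410 units/day
Takt = 1.17 min/unit

1.17 min/unit


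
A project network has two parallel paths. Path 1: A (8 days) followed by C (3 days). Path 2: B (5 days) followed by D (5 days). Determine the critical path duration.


Path 1 = 8 + 3 = 11 days
Path 2 = 5 + 5 = 10 days
Duration = max(11, 10) = 11 days

11 days


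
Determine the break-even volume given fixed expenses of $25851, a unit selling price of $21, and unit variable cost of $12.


Formula: BEQ = Fixed Costs / (Price - Variable Cost)
Contribution margin = $21 - $12 = $9/unit
BEQ = ceil($25851 / $9/unit) = ceil(2872.33) = 2873 units

2873 units


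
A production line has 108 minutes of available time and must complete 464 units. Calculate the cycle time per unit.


Formula: CT = Available Time / Number of Units
CT = 108 min / 464 units
CT = 0.23 min/unit

0.23 min/unit


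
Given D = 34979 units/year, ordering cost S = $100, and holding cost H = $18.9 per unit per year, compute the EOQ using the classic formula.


Formula: EOQ = sqrt(2 * D * S / H)
Numerator: 2 * 34979 * 100 = 6995800
2DS/H = 6995800 / 18.9 = 370148.1
EOQ = sqrt(370148.1) = 608.4 units

608.4 units


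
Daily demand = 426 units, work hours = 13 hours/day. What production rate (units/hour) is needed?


Formula: Production Rate = Daily Demand / Available Hours
Rate = 426 units/day / 13 hours/day
Rate = 32.8 units/hour

32.8 units/hour


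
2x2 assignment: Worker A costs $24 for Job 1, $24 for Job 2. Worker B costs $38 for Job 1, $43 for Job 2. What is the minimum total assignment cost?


Option 1: A->1 + B->2 = $24 + $43 = $67
Option 2: A->2 + B->1 = $24 + $38 = $62
Min cost = min($67, $62) = $62

$62


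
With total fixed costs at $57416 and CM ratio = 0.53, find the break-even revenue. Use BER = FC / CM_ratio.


Formula: BER = Fixed Costs / Contribution Margin Ratio
BER = $57416 / 0.53
BER = $108332.08 (to the nearest cent)

$108332.08


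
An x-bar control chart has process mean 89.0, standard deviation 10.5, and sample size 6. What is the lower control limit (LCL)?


LCL = 89.0 - 3 * 10.5 / sqrt(6)

76.14


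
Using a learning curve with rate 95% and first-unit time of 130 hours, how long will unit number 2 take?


Formula: T_n = T_1 * (learning_rate)^(log2(n)) where learning_rate = rate/100
Doublings = log2(2) = 1
T_n = 130 * 0.95^1
T_n = 130 * 0.95 = 123.5 hours

123.5 hours


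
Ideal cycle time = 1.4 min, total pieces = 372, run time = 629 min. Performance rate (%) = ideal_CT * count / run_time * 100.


Formula: Performance = (Ideal CT * Total Count) / Run Time * 100
Ideal output time = 1.4 * 372 = 520.8 min
Performance = 520.8 / 629 * 100 = 82.8%

82.8%


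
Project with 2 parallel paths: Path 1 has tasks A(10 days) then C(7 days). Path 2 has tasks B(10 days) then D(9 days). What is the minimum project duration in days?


Path 1 = 10 + 7 = 17 days
Path 2 = 10 + 9 = 19 days
Duration = max(17, 19) = 19 days

19 days


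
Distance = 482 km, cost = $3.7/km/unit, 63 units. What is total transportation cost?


TC = dist * cost * units = 482 * 3.7 * 63 = $112354.20

$112354.20


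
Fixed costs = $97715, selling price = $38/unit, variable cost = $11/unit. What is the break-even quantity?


Formula: BEQ = Fixed Costs / (Price - Variable Cost)
Contribution margin = $38 - $11 = $27/unit
BEQ = ceil($97715 / $27/unit) = ceil(3619.07) = 3620 units

3620 units


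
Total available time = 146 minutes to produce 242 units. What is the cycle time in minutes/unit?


Formula: CT = Available Time / Number of Units
CT = 146 min / 242 units
CT = 0.6 min/unit

0.6 min/unit


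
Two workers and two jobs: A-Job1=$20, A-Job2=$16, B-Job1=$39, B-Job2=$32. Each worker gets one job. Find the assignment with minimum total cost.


Option 1: A->1 + B->2 = $20 + $32 = $52
Option 2: A->2 + B->1 = $16 + $39 = $55
Min cost = min($52, $55) = $52

$52


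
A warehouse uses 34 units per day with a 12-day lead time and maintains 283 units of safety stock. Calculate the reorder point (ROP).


Formula: ROP = (Daily Demand * Lead Time) + Safety Stock
Demand during lead time = 34 * 12 = 408 units
ROP = 408 + 283 = 691 units

691 units


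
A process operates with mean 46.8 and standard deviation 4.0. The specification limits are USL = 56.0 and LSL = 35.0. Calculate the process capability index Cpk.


Cpu = (56.0 - 46.8) / (3 * 4.0) = 0.77
Cpl = (46.8 - 35.0) / (3 * 4.0) = 0.98
Cpk = min(0.77, 0.98) = 0.77

0.77


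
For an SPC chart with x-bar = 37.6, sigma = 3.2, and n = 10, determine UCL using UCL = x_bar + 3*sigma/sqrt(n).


UCL = 37.6 + 3 * 3.2 / sqrt(10)

40.64


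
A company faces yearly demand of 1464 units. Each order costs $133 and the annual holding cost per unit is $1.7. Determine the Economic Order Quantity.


Formula: EOQ = sqrt(2 * D * S / H)
Numerator: 2 * 1464 * 133 = 389424
2DS/H = 389424 / 1.7 = 229072.9
EOQ = sqrt(229072.9) = 478.6 units

478.6 units


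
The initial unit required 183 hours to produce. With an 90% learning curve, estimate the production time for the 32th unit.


Formula: T_n = T_1 * (learning_rate)^(log2(n)) where learning_rate = rate/100
Doublings = log2(32) = 5
T_n = 183 * 0.9^5
T_n = 183 * 0.5905 = 108.1 hours

108.1 hours


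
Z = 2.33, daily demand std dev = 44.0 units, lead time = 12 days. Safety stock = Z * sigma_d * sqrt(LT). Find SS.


Formula: SS = z * sigma_d * sqrt(LT)
sqrt(LT) = sqrt(12) = 3.4641
SS = 2.33 * 44.0 * 3.4641
SS = 355.1 units

355.1 units


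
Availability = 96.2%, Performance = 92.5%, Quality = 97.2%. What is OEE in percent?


Formula: OEE = Availability * Performance * Quality / 10000
A * P = 96.2% * 92.5% / 100 = 88.99%
OEE = 88.99% * 97.2% / 100 = 86.5%

86.5%


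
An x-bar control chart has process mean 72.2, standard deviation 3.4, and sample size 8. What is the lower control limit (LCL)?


LCL = 72.2 - 3 * 3.4 / sqrt(8)

68.59


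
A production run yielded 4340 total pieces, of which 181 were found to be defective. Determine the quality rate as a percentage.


Formula: Quality Rate = Good Pieces / Total Pieces * 100
Good pieces = 4340 - 181 = 4159
QR = 4159 / 4340 * 100 = 95.8%

95.8%


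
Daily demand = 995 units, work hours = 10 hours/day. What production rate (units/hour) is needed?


Formula: Production Rate = Daily Demand / Available Hours
Rate = 995 units/day / 10 hours/day
Rate = 99.5 units/hour

99.5 units/hour


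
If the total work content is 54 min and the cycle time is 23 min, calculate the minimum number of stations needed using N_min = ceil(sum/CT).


Formula: N_min = ceil(Sum of Task Times / Cycle Time)
N_min = ceil(54 min / 23 min) = ceil(2.3478)
N_min = 3 stations

3


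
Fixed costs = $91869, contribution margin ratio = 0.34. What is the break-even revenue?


Formula: BER = Fixed Costs / Contribution Margin Ratio
BER = $91869 / 0.34
BER = $270202.94 (to the nearest cent)

$270202.94


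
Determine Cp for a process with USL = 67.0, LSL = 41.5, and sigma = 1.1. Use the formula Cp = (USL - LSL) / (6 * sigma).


Cp = (67.0 - 41.5) / (6 * 1.1)

3.86


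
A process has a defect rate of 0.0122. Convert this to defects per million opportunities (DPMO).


DPMO = defect_rate * 1000000 = 0.0122 * 1000000

12200


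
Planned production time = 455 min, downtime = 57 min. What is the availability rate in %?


Formula: Availability = (Planned Time - Downtime) / Planned Time * 100
Uptime = 455 - 57 = 398 min
Availability = 398 / 455 * 100 = 87.5%

87.5%


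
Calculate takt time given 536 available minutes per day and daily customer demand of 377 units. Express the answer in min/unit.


Formula: Takt Time = Available Production Time / Customer Demand
Takt = 536 min/day / 377 units/day
Takt = 1.42 min/unit

1.42 min/unit


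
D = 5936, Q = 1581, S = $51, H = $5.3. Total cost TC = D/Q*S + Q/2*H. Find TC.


TC = 5936/1581 * 51 + 1581/2 * 5.3

$4381.13


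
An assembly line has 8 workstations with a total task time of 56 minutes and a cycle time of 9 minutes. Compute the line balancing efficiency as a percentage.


Formula: Efficiency = Sum of Task Times / (N_stations * CT) * 100
Total station capacity = 8 stations * 9 min = 72 min
Efficiency = 56 / 72 * 100 = 77.8%

77.8%


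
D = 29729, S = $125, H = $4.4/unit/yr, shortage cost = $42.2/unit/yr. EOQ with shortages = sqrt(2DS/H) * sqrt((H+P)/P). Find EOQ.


Formula: EOQ* = sqrt(2DS/H) * sqrt((H+P)/P)
Base EOQ = sqrt(2*29729*125/4.4) = 1299.67 units
Correction = sqrt((4.4+42.2)/42.2) = 1.05084
EOQ* = 1299.67 * 1.05084 = 1365.7 units

1365.7 units


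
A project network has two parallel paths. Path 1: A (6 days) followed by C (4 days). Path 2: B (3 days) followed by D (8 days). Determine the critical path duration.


Path 1 = 6 + 4 = 10 days
Path 2 = 3 + 8 = 11 days
Duration = max(10, 11) = 11 days

11 days


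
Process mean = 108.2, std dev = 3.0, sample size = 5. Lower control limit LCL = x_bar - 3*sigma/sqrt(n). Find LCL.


LCL = 108.2 - 3 * 3.0 / sqrt(5)

104.18


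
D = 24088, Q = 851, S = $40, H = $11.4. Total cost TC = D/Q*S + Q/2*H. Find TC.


TC = 24088/851 * 40 + 851/2 * 11.4

$5982.92


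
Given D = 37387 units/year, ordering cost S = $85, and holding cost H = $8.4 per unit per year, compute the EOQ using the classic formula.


Formula: EOQ = sqrt(2 * D * S / H)
Numerator: 2 * 37387 * 85 = 6355790
2DS/H = 6355790 / 8.4 = 756641.7
EOQ = sqrt(756641.7) = 869.9 units

869.9 units


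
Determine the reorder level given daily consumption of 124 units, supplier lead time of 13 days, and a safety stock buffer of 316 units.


Formula: ROP = (Daily Demand * Lead Time) + Safety Stock
Demand during lead time = 124 * 13 = 1612 units
ROP = 1612 + 316 = 1928 units

1928 units


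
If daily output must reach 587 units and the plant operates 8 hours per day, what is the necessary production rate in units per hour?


Formula: Production Rate = Daily Demand / Available Hours
Rate = 587 units/day / 8 hours/day
Rate = 73.4 units/hour

73.4 units/hour


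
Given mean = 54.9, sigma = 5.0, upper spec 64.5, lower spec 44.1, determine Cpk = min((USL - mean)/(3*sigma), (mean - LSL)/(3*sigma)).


Cpu = (64.5 - 54.9) / (3 * 5.0) = 0.64
Cpl = (54.9 - 44.1) / (3 * 5.0) = 0.72
Cpk = min(0.64, 0.72) = 0.64

0.64


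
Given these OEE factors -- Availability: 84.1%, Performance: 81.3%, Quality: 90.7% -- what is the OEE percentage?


Formula: OEE = Availability * Performance * Quality / 10000
A * P = 84.1% * 81.3% / 100 = 68.37%
OEE = 68.37% * 90.7% / 100 = 62.0%

62.0%


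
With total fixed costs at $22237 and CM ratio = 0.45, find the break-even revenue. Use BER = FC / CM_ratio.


Formula: BER = Fixed Costs / Contribution Margin Ratio
BER = $22237 / 0.45
BER = $49415.56 (to the nearest cent)

$49415.56


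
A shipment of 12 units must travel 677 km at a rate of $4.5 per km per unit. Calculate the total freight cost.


TC = dist * cost * units = 677 * 4.5 * 12 = $36558.00

$36558.00


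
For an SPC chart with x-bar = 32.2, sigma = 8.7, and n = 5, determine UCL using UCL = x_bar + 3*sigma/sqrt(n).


UCL = 32.2 + 3 * 8.7 / sqrt(5)

43.87


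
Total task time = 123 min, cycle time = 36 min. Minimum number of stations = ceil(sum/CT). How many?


Formula: N_min = ceil(Sum of Task Times / Cycle Time)
N_min = ceil(123 min / 36 min) = ceil(3.4167)
N_min = 4 stations

4


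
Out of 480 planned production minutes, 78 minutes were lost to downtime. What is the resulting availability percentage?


Formula: Availability = (Planned Time - Downtime) / Planned Time * 100
Uptime = 480 - 78 = 402 min
Availability = 402 / 480 * 100 = 83.8%

83.8%


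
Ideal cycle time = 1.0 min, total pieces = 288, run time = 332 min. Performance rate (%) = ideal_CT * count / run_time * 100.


Formula: Performance = (Ideal CT * Total Count) / Run Time * 100
Ideal output time = 1.0 * 288 = 288.0 min
Performance = 288.0 / 332 * 100 = 86.7%

86.7%


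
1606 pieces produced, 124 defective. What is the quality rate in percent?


Formula: Quality Rate = Good Pieces / Total Pieces * 100
Good pieces = 1606 - 124 = 1482
QR = 1482 / 1606 * 100 = 92.3%

92.3%


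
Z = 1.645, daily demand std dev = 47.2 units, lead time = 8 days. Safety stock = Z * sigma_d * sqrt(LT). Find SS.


Formula: SS = z * sigma_d * sqrt(LT)
sqrt(LT) = sqrt(8) = 2.8284
SS = 1.645 * 47.2 * 2.8284
SS = 219.6 units

219.6 units


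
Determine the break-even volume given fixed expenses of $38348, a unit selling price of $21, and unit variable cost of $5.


Formula: BEQ = Fixed Costs / (Price - Variable Cost)
Contribution margin = $21 - $5 = $16/unit
BEQ = ceil($38348 / $16/unit) = ceil(2396.75) = 2397 units

2397 units


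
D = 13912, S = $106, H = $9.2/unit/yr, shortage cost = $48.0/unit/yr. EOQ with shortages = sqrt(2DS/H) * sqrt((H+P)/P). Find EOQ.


Formula: EOQ* = sqrt(2DS/H) * sqrt((H+P)/P)
Base EOQ = sqrt(2*13912*106/9.2) = 566.2 units
Correction = sqrt((9.2+48.0)/48.0) = 1.09163
EOQ* = 566.2 * 1.09163 = 618.1 units

618.1 units


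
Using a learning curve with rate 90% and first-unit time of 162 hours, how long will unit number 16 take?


Formula: T_n = T_1 * (learning_rate)^(log2(n)) where learning_rate = rate/100
Doublings = log2(16) = 4
T_n = 162 * 0.9^4
T_n = 162 * 0.6561 = 106.3 hours

106.3 hours


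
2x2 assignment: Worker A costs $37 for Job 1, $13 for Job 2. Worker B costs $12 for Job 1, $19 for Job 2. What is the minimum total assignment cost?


Option 1: A->1 + B->2 = $37 + $19 = $56
Option 2: A->2 + B->1 = $13 + $12 = $25
Min cost = min($56, $25) = $25

$25


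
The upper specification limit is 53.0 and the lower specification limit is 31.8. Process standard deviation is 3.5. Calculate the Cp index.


Cp = (53.0 - 31.8) / (6 * 3.5)

1.01


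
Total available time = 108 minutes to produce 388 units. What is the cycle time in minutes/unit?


Formula: CT = Available Time / Number of Units
CT = 108 min / 388 units
CT = 0.28 min/unit

0.28 min/unit


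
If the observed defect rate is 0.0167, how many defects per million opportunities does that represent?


DPMO = defect_rate * 1000000 = 0.0167 * 1000000

16700


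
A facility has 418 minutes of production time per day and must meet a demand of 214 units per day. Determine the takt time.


Formula: Takt Time = Available Production Time / Customer Demand
Takt = 418 min/day / 214 units/day
Takt = 1.95 min/unit

1.95 min/unit


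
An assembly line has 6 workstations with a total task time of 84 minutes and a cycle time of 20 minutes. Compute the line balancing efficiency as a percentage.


Formula: Efficiency = Sum of Task Times / (N_stations * CT) * 100
Total station capacity = 6 stations * 20 min = 120 min
Efficiency = 84 / 120 * 100 = 70.0%

70.0%


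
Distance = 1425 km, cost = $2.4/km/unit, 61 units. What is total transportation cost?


TC = dist * cost * units = 1425 * 2.4 * 61 = $208620.00

$208620.00


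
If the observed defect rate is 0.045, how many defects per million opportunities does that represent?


DPMO = defect_rate * 1000000 = 0.045 * 1000000

45000


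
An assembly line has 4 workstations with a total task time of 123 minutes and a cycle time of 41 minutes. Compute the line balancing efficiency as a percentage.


Formula: Efficiency = Sum of Task Times / (N_stations * CT) * 100
Total station capacity = 4 stations * 41 min = 164 min
Efficiency = 123 / 164 * 100 = 75.0%

75.0%


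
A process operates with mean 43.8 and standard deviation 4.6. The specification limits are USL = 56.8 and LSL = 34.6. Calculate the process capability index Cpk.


Cpu = (56.8 - 43.8) / (3 * 4.6) = 0.94
Cpl = (43.8 - 34.6) / (3 * 4.6) = 0.67
Cpk = min(0.94, 0.67) = 0.67

0.67


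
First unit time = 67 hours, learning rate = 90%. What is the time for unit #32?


Formula: T_n = T_1 * (learning_rate)^(log2(n)) where learning_rate = rate/100
Doublings = log2(32) = 5
T_n = 67 * 0.9^5
T_n = 67 * 0.5905 = 39.6 hours

39.6 hours


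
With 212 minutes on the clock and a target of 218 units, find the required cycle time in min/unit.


Formula: CT = Available Time / Number of Units
CT = 212 min / 218 units
CT = 0.97 min/unit

0.97 min/unit


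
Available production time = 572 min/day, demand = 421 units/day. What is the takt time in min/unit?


Formula: Takt Time = Available Production Time / Customer Demand
Takt = 572 min/day / 421 units/day
Takt = 1.36 min/unit

1.36 min/unit


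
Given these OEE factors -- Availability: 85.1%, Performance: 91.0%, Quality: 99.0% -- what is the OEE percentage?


Formula: OEE = Availability * Performance * Quality / 10000
A * P = 85.1% * 91.0% / 100 = 77.44%
OEE = 77.44% * 99.0% / 100 = 76.7%

76.7%


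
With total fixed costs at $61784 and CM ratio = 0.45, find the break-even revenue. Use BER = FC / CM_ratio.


Formula: BER = Fixed Costs / Contribution Margin Ratio
BER = $61784 / 0.45
BER = $137297.78 (to the nearest cent)

$137297.78


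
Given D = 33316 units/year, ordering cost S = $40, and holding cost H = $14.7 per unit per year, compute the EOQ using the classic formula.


Formula: EOQ = sqrt(2 * D * S / H)
Numerator: 2 * 33316 * 40 = 2665280
2DS/H = 2665280 / 14.7 = 181311.6
EOQ = sqrt(181311.6) = 425.8 units

425.8 units


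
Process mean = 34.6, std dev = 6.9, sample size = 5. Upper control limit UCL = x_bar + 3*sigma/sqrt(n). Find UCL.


UCL = 34.6 + 3 * 6.9 / sqrt(5)

43.86


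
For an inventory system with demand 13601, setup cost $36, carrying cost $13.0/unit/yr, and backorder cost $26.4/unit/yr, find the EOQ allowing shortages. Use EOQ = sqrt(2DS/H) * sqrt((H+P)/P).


Formula: EOQ* = sqrt(2DS/H) * sqrt((H+P)/P)
Base EOQ = sqrt(2*13601*36/13.0) = 274.46 units
Correction = sqrt((13.0+26.4)/26.4) = 1.22165
EOQ* = 274.46 * 1.22165 = 335.3 units

335.3 units


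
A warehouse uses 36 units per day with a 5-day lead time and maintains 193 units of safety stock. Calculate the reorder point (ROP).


Formula: ROP = (Daily Demand * Lead Time) + Safety Stock
Demand during lead time = 36 * 5 = 180 units
ROP = 180 + 193 = 373 units

373 units


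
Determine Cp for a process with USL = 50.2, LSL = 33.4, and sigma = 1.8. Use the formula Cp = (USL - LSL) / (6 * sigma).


Cp = (50.2 - 33.4) / (6 * 1.8)

1.56


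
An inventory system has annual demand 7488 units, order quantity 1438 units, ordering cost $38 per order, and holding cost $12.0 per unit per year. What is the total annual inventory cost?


TC = 7488/1438 * 38 + 1438/2 * 12.0

$8825.87


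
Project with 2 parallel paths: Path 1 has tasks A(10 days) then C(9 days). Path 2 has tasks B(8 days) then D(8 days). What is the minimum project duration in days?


Path 1 = 10 + 9 = 19 days
Path 2 = 8 + 8 = 16 days
Duration = max(19, 16) = 19 days

19 days


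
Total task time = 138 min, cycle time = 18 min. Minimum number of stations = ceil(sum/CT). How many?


Formula: N_min = ceil(Sum of Task Times / Cycle Time)
N_min = ceil(138 min / 18 min) = ceil(7.6667)
N_min = 8 stations

8


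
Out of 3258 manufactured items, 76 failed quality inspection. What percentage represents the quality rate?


Formula: Quality Rate = Good Pieces / Total Pieces * 100
Good pieces = 3258 - 76 = 3182
QR = 3182 / 3258 * 100 = 97.7%

97.7%


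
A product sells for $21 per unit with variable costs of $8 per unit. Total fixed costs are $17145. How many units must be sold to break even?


Formula: BEQ = Fixed Costs / (Price - Variable Cost)
Contribution margin = $21 - $8 = $13/unit
BEQ = ceil($17145 / $13/unit) = ceil(1318.85) = 1319 units

1319 units


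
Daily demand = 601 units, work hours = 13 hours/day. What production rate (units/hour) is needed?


Formula: Production Rate = Daily Demand / Available Hours
Rate = 601 units/day / 13 hours/day
Rate = 46.2 units/hour

46.2 units/hour


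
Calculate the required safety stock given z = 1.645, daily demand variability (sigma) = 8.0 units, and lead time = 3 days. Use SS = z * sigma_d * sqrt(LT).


Formula: SS = z * sigma_d * sqrt(LT)
sqrt(LT) = sqrt(3) = 1.7321
SS = 1.645 * 8.0 * 1.7321
SS = 22.8 units

22.8 units


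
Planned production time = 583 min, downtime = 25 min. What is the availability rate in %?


Formula: Availability = (Planned Time - Downtime) / Planned Time * 100
Uptime = 583 - 25 = 558 min
Availability = 558 / 583 * 100 = 95.7%

95.7%


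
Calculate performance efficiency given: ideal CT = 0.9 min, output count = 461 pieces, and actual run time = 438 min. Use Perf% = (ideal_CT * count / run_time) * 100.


Formula: Performance = (Ideal CT * Total Count) / Run Time * 100
Ideal output time = 0.9 * 461 = 414.9 min
Performance = 414.9 / 438 * 100 = 94.7%

94.7%


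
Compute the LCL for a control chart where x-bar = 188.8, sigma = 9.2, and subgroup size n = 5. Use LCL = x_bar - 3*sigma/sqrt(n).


LCL = 188.8 - 3 * 9.2 / sqrt(5)

176.46


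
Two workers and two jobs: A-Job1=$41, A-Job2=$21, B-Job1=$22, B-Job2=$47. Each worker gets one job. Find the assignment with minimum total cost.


Option 1: A->1 + B->2 = $41 + $47 = $88
Option 2: A->2 + B->1 = $21 + $22 = $43
Min cost = min($88, $43) = $43

$43


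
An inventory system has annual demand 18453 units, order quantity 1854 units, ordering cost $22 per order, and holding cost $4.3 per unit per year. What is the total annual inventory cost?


TC = 18453/1854 * 22 + 1854/2 * 4.3

$4205.07


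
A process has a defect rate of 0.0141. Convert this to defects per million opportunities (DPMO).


DPMO = defect_rate * 1000000 = 0.0141 * 1000000

14100


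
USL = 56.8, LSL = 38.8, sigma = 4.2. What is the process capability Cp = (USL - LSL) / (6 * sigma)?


Cp = (56.8 - 38.8) / (6 * 4.2)

0.71


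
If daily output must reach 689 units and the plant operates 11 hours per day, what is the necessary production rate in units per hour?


Formula: Production Rate = Daily Demand / Available Hours
Rate = 689 units/day / 11 hours/day
Rate = 62.6 units/hour

62.6 units/hour


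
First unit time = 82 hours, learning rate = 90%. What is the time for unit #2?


Formula: T_n = T_1 * (learning_rate)^(log2(n)) where learning_rate = rate/100
Doublings = log2(2) = 1
T_n = 82 * 0.9^1
T_n = 82 * 0.9 = 73.8 hours

73.8 hours


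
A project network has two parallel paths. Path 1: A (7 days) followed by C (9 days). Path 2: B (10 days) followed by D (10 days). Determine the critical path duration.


Path 1 = 7 + 9 = 16 days
Path 2 = 10 + 10 = 20 days
Duration = max(16, 20) = 20 days

20 days


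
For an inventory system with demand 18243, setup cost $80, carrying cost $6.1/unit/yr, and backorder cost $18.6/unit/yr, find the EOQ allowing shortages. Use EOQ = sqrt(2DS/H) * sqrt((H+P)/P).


Formula: EOQ* = sqrt(2DS/H) * sqrt((H+P)/P)
Base EOQ = sqrt(2*18243*80/6.1) = 691.74 units
Correction = sqrt((6.1+18.6)/18.6) = 1.15237
EOQ* = 691.74 * 1.15237 = 797.1 units

797.1 units


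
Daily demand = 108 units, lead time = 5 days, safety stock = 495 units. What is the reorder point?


Formula: ROP = (Daily Demand * Lead Time) + Safety Stock
Demand during lead time = 108 * 5 = 540 units
ROP = 540 + 495 = 1035 units

1035 units


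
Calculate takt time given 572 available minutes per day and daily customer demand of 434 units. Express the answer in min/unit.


Formula: Takt Time = Available Production Time / Customer Demand
Takt = 572 min/day / 434 units/day
Takt = 1.32 min/unit

1.32 min/unit


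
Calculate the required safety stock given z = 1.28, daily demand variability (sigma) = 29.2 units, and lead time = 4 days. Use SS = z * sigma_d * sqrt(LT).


Formula: SS = z * sigma_d * sqrt(LT)
sqrt(LT) = sqrt(4) = 2.0
SS = 1.28 * 29.2 * 2.0
SS = 74.8 units

74.8 units


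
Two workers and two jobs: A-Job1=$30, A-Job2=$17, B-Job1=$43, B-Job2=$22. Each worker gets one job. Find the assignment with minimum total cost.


Option 1: A->1 + B->2 = $30 + $22 = $52
Option 2: A->2 + B->1 = $17 + $43 = $60
Min cost = min($52, $60) = $52

$52


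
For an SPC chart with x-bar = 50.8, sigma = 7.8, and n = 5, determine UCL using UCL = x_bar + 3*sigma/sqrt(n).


UCL = 50.8 + 3 * 7.8 / sqrt(5)

61.26


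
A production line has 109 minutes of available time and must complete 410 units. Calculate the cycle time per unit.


Formula: CT = Available Time / Number of Units
CT = 109 min / 410 units
CT = 0.27 min/unit

0.27 min/unit


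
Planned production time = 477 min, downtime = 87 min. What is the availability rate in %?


Formula: Availability = (Planned Time - Downtime) / Planned Time * 100
Uptime = 477 - 87 = 390 min
Availability = 390 / 477 * 100 = 81.8%

81.8%


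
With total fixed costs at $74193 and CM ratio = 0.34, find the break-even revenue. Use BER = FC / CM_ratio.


Formula: BER = Fixed Costs / Contribution Margin Ratio
BER = $74193 / 0.34
BER = $218214.71 (to the nearest cent)

$218214.71


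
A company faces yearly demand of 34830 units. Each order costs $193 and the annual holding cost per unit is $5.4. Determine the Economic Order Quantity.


Formula: EOQ = sqrt(2 * D * S / H)
Numerator: 2 * 34830 * 193 = 13444380
2DS/H = 13444380 / 5.4 = 2489700.0
EOQ = sqrt(2489700.0) = 1577.9 units

1577.9 units


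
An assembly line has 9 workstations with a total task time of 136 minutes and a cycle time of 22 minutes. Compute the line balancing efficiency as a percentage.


Formula: Efficiency = Sum of Task Times / (N_stations * CT) * 100
Total station capacity = 9 stations * 22 min = 198 min
Efficiency = 136 / 198 * 100 = 68.7%

68.7%


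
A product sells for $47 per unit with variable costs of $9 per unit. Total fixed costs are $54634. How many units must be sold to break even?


Formula: BEQ = Fixed Costs / (Price - Variable Cost)
Contribution margin = $47 - $9 = $38/unit
BEQ = ceil($54634 / $38/unit) = ceil(1437.74) = 1438 units

1438 units


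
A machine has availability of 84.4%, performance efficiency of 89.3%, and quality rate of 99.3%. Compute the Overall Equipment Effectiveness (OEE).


Formula: OEE = Availability * Performance * Quality / 10000
A * P = 84.4% * 89.3% / 100 = 75.37%
OEE = 75.37% * 99.3% / 100 = 74.8%

74.8%


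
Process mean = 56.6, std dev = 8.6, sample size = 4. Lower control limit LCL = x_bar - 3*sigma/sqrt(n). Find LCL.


LCL = 56.6 - 3 * 8.6 / sqrt(4)

43.7


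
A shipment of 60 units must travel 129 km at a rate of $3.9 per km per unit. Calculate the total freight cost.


TC = dist * cost * units = 129 * 3.9 * 60 = $30186.00

$30186.00


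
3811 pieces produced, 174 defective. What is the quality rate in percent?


Formula: Quality Rate = Good Pieces / Total Pieces * 100
Good pieces = 3811 - 174 = 3637
QR = 3637 / 3811 * 100 = 95.4%

95.4%


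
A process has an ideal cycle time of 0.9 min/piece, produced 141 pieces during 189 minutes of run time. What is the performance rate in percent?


Formula: Performance = (Ideal CT * Total Count) / Run Time * 100
Ideal output time = 0.9 * 141 = 126.9 min
Performance = 126.9 / 189 * 100 = 67.1%

67.1%


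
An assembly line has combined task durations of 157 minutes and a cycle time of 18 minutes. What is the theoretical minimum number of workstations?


Formula: N_min = ceil(Sum of Task Times / Cycle Time)
N_min = ceil(157 min / 18 min) = ceil(8.7222)
N_min = 9 stations

9


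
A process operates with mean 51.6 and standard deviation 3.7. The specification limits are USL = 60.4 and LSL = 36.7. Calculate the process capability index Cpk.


Cpu = (60.4 - 51.6) / (3 * 3.7) = 0.79
Cpl = (51.6 - 36.7) / (3 * 3.7) = 1.34
Cpk = min(0.79, 1.34) = 0.79

0.79


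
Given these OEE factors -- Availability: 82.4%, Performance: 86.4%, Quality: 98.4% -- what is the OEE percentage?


Formula: OEE = Availability * Performance * Quality / 10000
A * P = 82.4% * 86.4% / 100 = 71.19%
OEE = 71.19% * 98.4% / 100 = 70.1%

70.1%


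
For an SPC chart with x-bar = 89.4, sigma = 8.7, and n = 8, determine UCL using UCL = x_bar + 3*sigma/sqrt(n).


UCL = 89.4 + 3 * 8.7 / sqrt(8)

98.63


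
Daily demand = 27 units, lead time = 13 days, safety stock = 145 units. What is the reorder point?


Formula: ROP = (Daily Demand * Lead Time) + Safety Stock
Demand during lead time = 27 * 13 = 351 units
ROP = 351 + 145 = 496 units

496 units


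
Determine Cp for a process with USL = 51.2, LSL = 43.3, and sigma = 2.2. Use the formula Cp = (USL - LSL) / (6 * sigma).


Cp = (51.2 - 43.3) / (6 * 2.2)

0.6


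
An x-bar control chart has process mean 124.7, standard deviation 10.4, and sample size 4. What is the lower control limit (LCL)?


LCL = 124.7 - 3 * 10.4 / sqrt(4)

109.1


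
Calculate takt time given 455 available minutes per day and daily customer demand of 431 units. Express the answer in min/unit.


Formula: Takt Time = Available Production Time / Customer Demand
Takt = 455 min/day / 431 units/day
Takt = 1.06 min/unit

1.06 min/unit


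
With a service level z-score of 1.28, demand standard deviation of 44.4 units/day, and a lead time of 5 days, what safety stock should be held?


Formula: SS = z * sigma_d * sqrt(LT)
sqrt(LT) = sqrt(5) = 2.2361
SS = 1.28 * 44.4 * 2.2361
SS = 127.1 units

127.1 units


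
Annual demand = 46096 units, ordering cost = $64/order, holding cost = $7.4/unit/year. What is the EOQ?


Formula: EOQ = sqrt(2 * D * S / H)
Numerator: 2 * 46096 * 64 = 5900288
2DS/H = 5900288 / 7.4 = 797336.2
EOQ = sqrt(797336.2) = 892.9 units

892.9 units
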